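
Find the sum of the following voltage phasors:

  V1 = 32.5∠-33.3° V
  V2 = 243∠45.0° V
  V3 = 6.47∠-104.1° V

Step 1 — Convert each phasor to rectangular form:
  V1 = 32.5·(cos(-33.3°) + j·sin(-33.3°)) = 27.16 - j17.84 V
  V2 = 243·(cos(45.0°) + j·sin(45.0°)) = 171.8 + j171.8 V
  V3 = 6.47·(cos(-104.1°) + j·sin(-104.1°)) = -1.576 - j6.275 V
Step 2 — Sum components: V_total = 197.4 + j147.7 V.
Step 3 — Convert to polar: |V_total| = 246.6 V, ∠V_total = 36.8°.

V_total = 246.6∠36.8° V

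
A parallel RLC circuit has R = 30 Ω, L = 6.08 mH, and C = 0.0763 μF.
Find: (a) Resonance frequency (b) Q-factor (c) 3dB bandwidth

Step 1 — Resonance: ω₀ = 1/√(LC) = 1/√(0.00608·7.63e-08) = 4.643e+04 rad/s.
Step 2 — f₀ = ω₀/(2π) = 7389 Hz.
Step 3 — Parallel Q: Q = R/(ω₀L) = 30/(4.643e+04·0.00608) = 0.1063.
Step 4 — Bandwidth: Δω = ω₀/Q = 4.369e+05 rad/s; BW = Δω/(2π) = 6.953e+04 Hz.

(a) f₀ = 7389 Hz  (b) Q = 0.1063  (c) BW = 6.953e+04 Hz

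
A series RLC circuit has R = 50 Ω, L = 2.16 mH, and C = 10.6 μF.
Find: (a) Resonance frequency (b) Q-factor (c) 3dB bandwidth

Step 1 — Resonance: ω₀ = 1/√(LC) = 1/√(0.00216·1.06e-05) = 6609 rad/s.
Step 2 — f₀ = ω₀/(2π) = 1052 Hz.
Step 3 — Series Q: Q = ω₀L/R = 6609·0.00216/50 = 0.2855.
Step 4 — Bandwidth: Δω = ω₀/Q = 2.315e+04 rad/s; BW = Δω/(2π) = 3684 Hz.

(a) f₀ = 1052 Hz  (b) Q = 0.2855  (c) BW = 3684 Hz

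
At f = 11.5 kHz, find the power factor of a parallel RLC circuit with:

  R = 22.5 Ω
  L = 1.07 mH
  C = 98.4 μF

Step 1 — Angular frequency: ω = 2π·f = 2π·1.15e+04 = 7.226e+04 rad/s.
Step 2 — Component impedances:
  R: Z = R = 22.5 Ω
  L: Z = jωL = j·7.226e+04·0.00107 = 0 + j77.31 Ω
  C: Z = 1/(jωC) = -j/(ω·C) = 0 - j0.1406 Ω
Step 3 — Parallel combination: 1/Z_total = 1/R + 1/L + 1/C; Z_total = 0.0008823 - j0.1409 Ω = 0.1409∠-89.6° Ω.
Step 4 — Power factor: PF = cos(φ) = Re(Z)/|Z| = 0.0008823/0.1409 = 0.006262.
Step 5 — Type: Im(Z) = -0.1409 ⇒ leading (phase φ = -89.6°).

PF = 0.006262 (leading, φ = -89.6°)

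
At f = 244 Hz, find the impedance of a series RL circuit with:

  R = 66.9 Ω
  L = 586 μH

Step 1 — Angular frequency: ω = 2π·f = 2π·244 = 1533 rad/s.
Step 2 — Component impedances:
  R: Z = R = 66.9 Ω
  L: Z = jωL = j·1533·0.000586 = 0 + j0.8984 Ω
Step 3 — Series combination: Z_total = R + L = 66.9 + j0.8984 Ω = 66.91∠0.8° Ω.

Z = 66.9 + j0.8984 Ω = 66.91∠0.8° Ω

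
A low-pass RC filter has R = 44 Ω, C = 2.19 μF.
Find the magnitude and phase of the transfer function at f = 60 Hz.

Step 1 — Angular frequency: ω = 2π·60 = 377 rad/s.
Step 2 — Transfer function: H(jω) = 1/(1 + jωRC).
Step 3 — Denominator: 1 + jωRC = 1 + j·377·44·2.19e-06 = 1 + j0.03633.
Step 4 — H = 0.9987 - j0.03628.
Step 5 — Magnitude: |H| = 0.9993 (-0.0 dB); phase: φ = -2.1°.

|H| = 0.9993 (-0.0 dB), φ = -2.1°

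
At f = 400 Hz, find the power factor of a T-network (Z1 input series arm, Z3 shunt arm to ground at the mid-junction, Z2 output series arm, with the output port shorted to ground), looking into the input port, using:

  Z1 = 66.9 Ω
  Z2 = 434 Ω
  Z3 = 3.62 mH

Step 1 — Angular frequency: ω = 2π·f = 2π·400 = 2513 rad/s.
Step 2 — Component impedances:
  Z1: Z = R = 66.9 Ω
  Z2: Z = R = 434 Ω
  Z3: Z = jωL = j·2513·0.00362 = 0 + j9.098 Ω
Step 3 — With the output port shorted to ground, the output series arm Z2 runs from the junction to ground; the shunt arm Z3 also runs from the junction to ground. They appear in parallel: Z3 || Z2 = 0.1906 + j9.094 Ω.
Step 4 — Series with input arm Z1: Z_in = Z1 + (Z3 || Z2) = 67.09 + j9.094 Ω = 67.7∠7.7° Ω.
Step 5 — Power factor: PF = cos(φ) = Re(Z)/|Z| = 67.091/67.704 = 0.9909.
Step 6 — Type: Im(Z) = 9.094 ⇒ lagging (phase φ = 7.7°).

PF = 0.9909 (lagging, φ = 7.7°)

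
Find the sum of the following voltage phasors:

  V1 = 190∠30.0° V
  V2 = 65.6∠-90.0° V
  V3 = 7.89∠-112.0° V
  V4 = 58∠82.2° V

Step 1 — Convert each phasor to rectangular form:
  V1 = 190·(cos(30.0°) + j·sin(30.0°)) = 164.5 + j95 V
  V2 = 65.6·(cos(-90.0°) + j·sin(-90.0°)) = 0 - j65.6 V
  V3 = 7.89·(cos(-112.0°) + j·sin(-112.0°)) = -2.956 - j7.315 V
  V4 = 58·(cos(82.2°) + j·sin(82.2°)) = 7.872 + j57.46 V
Step 2 — Sum components: V_total = 169.5 + j79.55 V.
Step 3 — Convert to polar: |V_total| = 187.2 V, ∠V_total = 25.1°.

V_total = 187.2∠25.1° V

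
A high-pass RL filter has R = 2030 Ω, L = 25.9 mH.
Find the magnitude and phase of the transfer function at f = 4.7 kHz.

Step 1 — Angular frequency: ω = 2π·4700 = 2.953e+04 rad/s.
Step 2 — Transfer function: H(jω) = jωL/(R + jωL).
Step 3 — Numerator jωL = j·764.9; denominator R + jωL = 2030 + j764.9.
Step 4 — H = 0.1243 + j0.3299.
Step 5 — Magnitude: |H| = 0.3526 (-9.1 dB); phase: φ = 69.4°.

|H| = 0.3526 (-9.1 dB), φ = 69.4°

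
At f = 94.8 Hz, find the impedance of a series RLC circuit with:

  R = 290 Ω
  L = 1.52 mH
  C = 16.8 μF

Step 1 — Angular frequency: ω = 2π·f = 2π·94.8 = 595.6 rad/s.
Step 2 — Component impedances:
  R: Z = R = 290 Ω
  L: Z = jωL = j·595.6·0.00152 = 0 + j0.9054 Ω
  C: Z = 1/(jωC) = -j/(ω·C) = 0 - j99.93 Ω
Step 3 — Series combination: Z_total = R + L + C = 290 - j99.03 Ω = 306.4∠-18.9° Ω.

Z = 290 - j99.03 Ω = 306.4∠-18.9° Ω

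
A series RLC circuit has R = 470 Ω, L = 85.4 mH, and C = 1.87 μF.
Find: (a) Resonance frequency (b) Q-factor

Step 1 — Resonance condition Im(Z)=0 gives ω₀ = 1/√(LC).
Step 2 — ω₀ = 1/√(0.0854·1.87e-06) = 2502 rad/s.
Step 3 — f₀ = ω₀/(2π) = 398.3 Hz.
Step 4 — Series Q: Q = ω₀L/R = 2502·0.0854/470 = 0.4547.

(a) f₀ = 398.3 Hz  (b) Q = 0.4547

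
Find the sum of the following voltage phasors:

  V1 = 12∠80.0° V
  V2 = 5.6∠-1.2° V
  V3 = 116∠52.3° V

Step 1 — Convert each phasor to rectangular form:
  V1 = 12·(cos(80.0°) + j·sin(80.0°)) = 2.084 + j11.82 V
  V2 = 5.6·(cos(-1.2°) + j·sin(-1.2°)) = 5.599 - j0.1173 V
  V3 = 116·(cos(52.3°) + j·sin(52.3°)) = 70.94 + j91.78 V
Step 2 — Sum components: V_total = 78.62 + j103.5 V.
Step 3 — Convert to polar: |V_total| = 130 V, ∠V_total = 52.8°.

V_total = 130∠52.8° V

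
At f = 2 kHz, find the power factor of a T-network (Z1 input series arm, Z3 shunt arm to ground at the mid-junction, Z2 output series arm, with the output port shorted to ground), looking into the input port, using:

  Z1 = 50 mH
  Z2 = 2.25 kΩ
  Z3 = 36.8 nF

Step 1 — Angular frequency: ω = 2π·f = 2π·2000 = 1.257e+04 rad/s.
Step 2 — Component impedances:
  Z1: Z = jωL = j·1.257e+04·0.05 = 0 + j628.3 Ω
  Z2: Z = R = 2250 Ω
  Z3: Z = 1/(jωC) = -j/(ω·C) = 0 - j2162 Ω
Step 3 — With the output port shorted to ground, the output series arm Z2 runs from the junction to ground; the shunt arm Z3 also runs from the junction to ground. They appear in parallel: Z3 || Z2 = 1080 - j1124 Ω.
Step 4 — Series with input arm Z1: Z_in = Z1 + (Z3 || Z2) = 1080 - j495.8 Ω = 1189∠-24.7° Ω.
Step 5 — Power factor: PF = cos(φ) = Re(Z)/|Z| = 1080.4/1188.7 = 0.9089.
Step 6 — Type: Im(Z) = -495.8 ⇒ leading (phase φ = -24.7°).

PF = 0.9089 (leading, φ = -24.7°)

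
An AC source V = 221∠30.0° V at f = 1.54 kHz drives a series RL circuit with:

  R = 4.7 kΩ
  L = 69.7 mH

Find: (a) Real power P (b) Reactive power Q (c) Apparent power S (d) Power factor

Step 1 — Angular frequency: ω = 2π·f = 2π·1540 = 9676 rad/s.
Step 2 — Component impedances:
  R: Z = R = 4700 Ω
  L: Z = jωL = j·9676·0.0697 = 0 + j674.4 Ω
Step 3 — Series combination: Z_total = R + L = 4700 + j674.4 Ω = 4748∠8.2° Ω.
Step 4 — Source phasor: V = 221∠30.0° V = 191.4 + j110.5 V.
Step 5 — Current: I = V / Z = 0.04321 + j0.01731 A = 0.04654∠21.8° A.
Step 6 — Complex power: S = V·I* = 10.18 + j1.461 VA.
Step 7 — Real power: P = Re(S) = 10.18 W.
Step 8 — Reactive power: Q = Im(S) = 1.461 VAR.
Step 9 — Apparent power: |S| = 10.29 VA.
Step 10 — Power factor: PF = P/|S| = 0.9899 (lagging).

(a) P = 10.18 W  (b) Q = 1.461 VAR  (c) S = 10.29 VA  (d) PF = 0.9899 (lagging)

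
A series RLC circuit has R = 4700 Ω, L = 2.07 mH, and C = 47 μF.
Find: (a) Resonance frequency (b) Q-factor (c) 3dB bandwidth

Step 1 — Resonance: ω₀ = 1/√(LC) = 1/√(0.00207·4.7e-05) = 3206 rad/s.
Step 2 — f₀ = ω₀/(2π) = 510.3 Hz.
Step 3 — Series Q: Q = ω₀L/R = 3206·0.00207/4700 = 0.001412.
Step 4 — Bandwidth: Δω = ω₀/Q = 2.271e+06 rad/s; BW = Δω/(2π) = 3.614e+05 Hz.

(a) f₀ = 510.3 Hz  (b) Q = 0.001412  (c) BW = 3.614e+05 Hz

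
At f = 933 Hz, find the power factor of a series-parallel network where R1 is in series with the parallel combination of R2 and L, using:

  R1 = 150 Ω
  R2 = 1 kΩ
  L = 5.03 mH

Step 1 — Angular frequency: ω = 2π·f = 2π·933 = 5862 rad/s.
Step 2 — Component impedances:
  R1: Z = R = 150 Ω
  R2: Z = R = 1000 Ω
  L: Z = jωL = j·5862·0.00503 = 0 + j29.49 Ω
Step 3 — Parallel branch: R2 || L = 1/(1/R2 + 1/L) = 0.8687 + j29.46 Ω.
Step 4 — Series with R1: Z_total = R1 + (R2 || L) = 150.9 + j29.46 Ω = 153.7∠11.0° Ω.
Step 5 — Power factor: PF = cos(φ) = Re(Z)/|Z| = 150.87/153.72 = 0.9815.
Step 6 — Type: Im(Z) = 29.46 ⇒ lagging (phase φ = 11.0°).

PF = 0.9815 (lagging, φ = 11.0°)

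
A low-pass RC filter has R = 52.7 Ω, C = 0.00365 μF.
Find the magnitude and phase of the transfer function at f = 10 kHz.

Step 1 — Angular frequency: ω = 2π·1e+04 = 6.283e+04 rad/s.
Step 2 — Transfer function: H(jω) = 1/(1 + jωRC).
Step 3 — Denominator: 1 + jωRC = 1 + j·6.283e+04·52.7·3.65e-09 = 1 + j0.01209.
Step 4 — H = 0.9999 - j0.01208.
Step 5 — Magnitude: |H| = 0.9999 (-0.0 dB); phase: φ = -0.7°.

|H| = 0.9999 (-0.0 dB), φ = -0.7°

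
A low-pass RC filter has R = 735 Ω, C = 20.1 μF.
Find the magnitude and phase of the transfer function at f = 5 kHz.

Step 1 — Angular frequency: ω = 2π·5000 = 3.142e+04 rad/s.
Step 2 — Transfer function: H(jω) = 1/(1 + jωRC).
Step 3 — Denominator: 1 + jωRC = 1 + j·3.142e+04·735·2.01e-05 = 1 + j464.1.
Step 4 — H = 4.642e-06 - j0.002155.
Step 5 — Magnitude: |H| = 0.002155 (-53.3 dB); phase: φ = -89.9°.

|H| = 0.002155 (-53.3 dB), φ = -89.9°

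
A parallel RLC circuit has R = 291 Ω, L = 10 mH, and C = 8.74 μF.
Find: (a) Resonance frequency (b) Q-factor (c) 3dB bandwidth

Step 1 — Resonance: ω₀ = 1/√(LC) = 1/√(0.01·8.74e-06) = 3383 rad/s.
Step 2 — f₀ = ω₀/(2π) = 538.3 Hz.
Step 3 — Parallel Q: Q = R/(ω₀L) = 291/(3383·0.01) = 8.603.
Step 4 — Bandwidth: Δω = ω₀/Q = 393.2 rad/s; BW = Δω/(2π) = 62.58 Hz.

(a) f₀ = 538.3 Hz  (b) Q = 8.603  (c) BW = 62.58 Hz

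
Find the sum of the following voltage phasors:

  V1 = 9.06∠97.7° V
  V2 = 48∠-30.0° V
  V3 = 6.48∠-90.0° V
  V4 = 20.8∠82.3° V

Step 1 — Convert each phasor to rectangular form:
  V1 = 9.06·(cos(97.7°) + j·sin(97.7°)) = -1.214 + j8.978 V
  V2 = 48·(cos(-30.0°) + j·sin(-30.0°)) = 41.57 - j24 V
  V3 = 6.48·(cos(-90.0°) + j·sin(-90.0°)) = 0 - j6.48 V
  V4 = 20.8·(cos(82.3°) + j·sin(82.3°)) = 2.787 + j20.61 V
Step 2 — Sum components: V_total = 43.14 - j0.8892 V.
Step 3 — Convert to polar: |V_total| = 43.15 V, ∠V_total = -1.2°.

V_total = 43.15∠-1.2° V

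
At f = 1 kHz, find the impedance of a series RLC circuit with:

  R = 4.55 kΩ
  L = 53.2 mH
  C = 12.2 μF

Step 1 — Angular frequency: ω = 2π·f = 2π·1000 = 6283 rad/s.
Step 2 — Component impedances:
  R: Z = R = 4550 Ω
  L: Z = jωL = j·6283·0.0532 = 0 + j334.3 Ω
  C: Z = 1/(jωC) = -j/(ω·C) = 0 - j13.05 Ω
Step 3 — Series combination: Z_total = R + L + C = 4550 + j321.2 Ω = 4561∠4.0° Ω.

Z = 4550 + j321.2 Ω = 4561∠4.0° Ω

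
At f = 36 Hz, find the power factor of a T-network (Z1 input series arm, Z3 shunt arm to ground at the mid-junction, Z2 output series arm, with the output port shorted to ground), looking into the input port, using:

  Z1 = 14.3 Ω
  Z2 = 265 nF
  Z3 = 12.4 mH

Step 1 — Angular frequency: ω = 2π·f = 2π·36 = 226.2 rad/s.
Step 2 — Component impedances:
  Z1: Z = R = 14.3 Ω
  Z2: Z = 1/(jωC) = -j/(ω·C) = 0 - j1.668e+04 Ω
  Z3: Z = jωL = j·226.2·0.0124 = 0 + j2.805 Ω
Step 3 — With the output port shorted to ground, the output series arm Z2 runs from the junction to ground; the shunt arm Z3 also runs from the junction to ground. They appear in parallel: Z3 || Z2 = 0 + j2.805 Ω.
Step 4 — Series with input arm Z1: Z_in = Z1 + (Z3 || Z2) = 14.3 + j2.805 Ω = 14.57∠11.1° Ω.
Step 5 — Power factor: PF = cos(φ) = Re(Z)/|Z| = 14.3/14.573 = 0.9813.
Step 6 — Type: Im(Z) = 2.805 ⇒ lagging (phase φ = 11.1°).

PF = 0.9813 (lagging, φ = 11.1°)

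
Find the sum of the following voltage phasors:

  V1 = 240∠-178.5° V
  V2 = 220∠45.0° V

Step 1 — Convert each phasor to rectangular form:
  V1 = 240·(cos(-178.5°) + j·sin(-178.5°)) = -239.9 - j6.282 V
  V2 = 220·(cos(45.0°) + j·sin(45.0°)) = 155.6 + j155.6 V
Step 2 — Sum components: V_total = -84.35 + j149.3 V.
Step 3 — Convert to polar: |V_total| = 171.5 V, ∠V_total = 119.5°.

V_total = 171.5∠119.5° V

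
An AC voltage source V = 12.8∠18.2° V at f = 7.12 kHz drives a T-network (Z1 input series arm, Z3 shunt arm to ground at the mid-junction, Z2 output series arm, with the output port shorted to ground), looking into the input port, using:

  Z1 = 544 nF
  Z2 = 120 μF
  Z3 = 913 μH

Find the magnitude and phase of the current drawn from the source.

Step 1 — Angular frequency: ω = 2π·f = 2π·7120 = 4.474e+04 rad/s.
Step 2 — Component impedances:
  Z1: Z = 1/(jωC) = -j/(ω·C) = 0 - j41.09 Ω
  Z2: Z = 1/(jωC) = -j/(ω·C) = 0 - j0.1863 Ω
  Z3: Z = jωL = j·4.474e+04·0.000913 = 0 + j40.84 Ω
Step 3 — With the output port shorted to ground, the output series arm Z2 runs from the junction to ground; the shunt arm Z3 also runs from the junction to ground. They appear in parallel: Z3 || Z2 = 0 - j0.1871 Ω.
Step 4 — Series with input arm Z1: Z_in = Z1 + (Z3 || Z2) = 0 - j41.28 Ω = 41.28∠-90.0° Ω.
Step 5 — Source phasor: V = 12.8∠18.2° V = 12.16 + j3.998 V.
Step 6 — Ohm's law: I = V / Z_total = (12.16 + j3.998) / (0 - j41.28) = -0.09685 + j0.2946 A.
Step 7 — Convert to polar: |I| = 0.3101 A, ∠I = 108.2°.

I = 0.3101∠108.2° A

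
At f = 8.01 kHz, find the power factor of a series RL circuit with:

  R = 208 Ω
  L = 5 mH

Step 1 — Angular frequency: ω = 2π·f = 2π·8010 = 5.033e+04 rad/s.
Step 2 — Component impedances:
  R: Z = R = 208 Ω
  L: Z = jωL = j·5.033e+04·0.005 = 0 + j251.6 Ω
Step 3 — Series combination: Z_total = R + L = 208 + j251.6 Ω = 326.5∠50.4° Ω.
Step 4 — Power factor: PF = cos(φ) = Re(Z)/|Z| = 208/326.5 = 0.6371.
Step 5 — Type: Im(Z) = 251.6 ⇒ lagging (phase φ = 50.4°).

PF = 0.6371 (lagging, φ = 50.4°)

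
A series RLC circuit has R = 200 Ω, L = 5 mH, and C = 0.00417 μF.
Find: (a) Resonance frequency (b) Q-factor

Step 1 — Resonance condition Im(Z)=0 gives ω₀ = 1/√(LC).
Step 2 — ω₀ = 1/√(0.005·4.17e-09) = 2.19e+05 rad/s.
Step 3 — f₀ = ω₀/(2π) = 3.486e+04 Hz.
Step 4 — Series Q: Q = ω₀L/R = 2.19e+05·0.005/200 = 5.475.

(a) f₀ = 3.486e+04 Hz  (b) Q = 5.475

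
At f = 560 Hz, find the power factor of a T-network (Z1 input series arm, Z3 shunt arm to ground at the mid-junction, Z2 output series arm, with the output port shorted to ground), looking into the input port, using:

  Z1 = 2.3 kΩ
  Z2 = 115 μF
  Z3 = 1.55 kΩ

Step 1 — Angular frequency: ω = 2π·f = 2π·560 = 3519 rad/s.
Step 2 — Component impedances:
  Z1: Z = R = 2300 Ω
  Z2: Z = 1/(jωC) = -j/(ω·C) = 0 - j2.471 Ω
  Z3: Z = R = 1550 Ω
Step 3 — With the output port shorted to ground, the output series arm Z2 runs from the junction to ground; the shunt arm Z3 also runs from the junction to ground. They appear in parallel: Z3 || Z2 = 0.00394 - j2.471 Ω.
Step 4 — Series with input arm Z1: Z_in = Z1 + (Z3 || Z2) = 2300 - j2.471 Ω = 2300∠-0.1° Ω.
Step 5 — Power factor: PF = cos(φ) = Re(Z)/|Z| = 2300/2300 = 1.
Step 6 — Type: Im(Z) = -2.471 ⇒ leading (phase φ = -0.1°).

PF = 1 (leading, φ = -0.1°)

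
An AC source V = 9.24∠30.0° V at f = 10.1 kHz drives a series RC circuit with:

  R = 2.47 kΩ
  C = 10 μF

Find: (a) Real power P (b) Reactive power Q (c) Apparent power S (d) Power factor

Step 1 — Angular frequency: ω = 2π·f = 2π·1.01e+04 = 6.346e+04 rad/s.
Step 2 — Component impedances:
  R: Z = R = 2470 Ω
  C: Z = 1/(jωC) = -j/(ω·C) = 0 - j1.576 Ω
Step 3 — Series combination: Z_total = R + C = 2470 - j1.576 Ω = 2470∠-0.0° Ω.
Step 4 — Source phasor: V = 9.24∠30.0° V = 8.002 + j4.62 V.
Step 5 — Current: I = V / Z = 0.003239 + j0.001873 A = 0.003741∠30.0° A.
Step 6 — Complex power: S = V·I* = 0.03457 - j2.205e-05 VA.
Step 7 — Real power: P = Re(S) = 0.03457 W.
Step 8 — Reactive power: Q = Im(S) = -2.205e-05 VAR.
Step 9 — Apparent power: |S| = 0.03457 VA.
Step 10 — Power factor: PF = P/|S| = 1 (leading).

(a) P = 0.03457 W  (b) Q = -2.205e-05 VAR  (c) S = 0.03457 VA  (d) PF = 1 (leading)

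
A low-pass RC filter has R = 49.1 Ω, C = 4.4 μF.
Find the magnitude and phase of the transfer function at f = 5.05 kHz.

Step 1 — Angular frequency: ω = 2π·5050 = 3.173e+04 rad/s.
Step 2 — Transfer function: H(jω) = 1/(1 + jωRC).
Step 3 — Denominator: 1 + jωRC = 1 + j·3.173e+04·49.1·4.4e-06 = 1 + j6.855.
Step 4 — H = 0.02084 - j0.1428.
Step 5 — Magnitude: |H| = 0.1444 (-16.8 dB); phase: φ = -81.7°.

|H| = 0.1444 (-16.8 dB), φ = -81.7°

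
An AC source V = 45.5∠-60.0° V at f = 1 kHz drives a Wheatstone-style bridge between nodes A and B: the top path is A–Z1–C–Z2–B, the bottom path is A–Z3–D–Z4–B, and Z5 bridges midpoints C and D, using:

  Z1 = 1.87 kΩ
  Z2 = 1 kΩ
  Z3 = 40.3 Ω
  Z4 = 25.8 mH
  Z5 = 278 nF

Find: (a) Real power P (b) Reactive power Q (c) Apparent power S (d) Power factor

Step 1 — Angular frequency: ω = 2π·f = 2π·1000 = 6283 rad/s.
Step 2 — Component impedances:
  Z1: Z = R = 1870 Ω
  Z2: Z = R = 1000 Ω
  Z3: Z = R = 40.3 Ω
  Z4: Z = jωL = j·6283·0.0258 = 0 + j162.1 Ω
  Z5: Z = 1/(jωC) = -j/(ω·C) = 0 - j572.5 Ω
Step 3 — Bridge requires nodal analysis (the Z5 bridge couples midpoints C and D, so the two paths cannot be reduced to a simple series/parallel combination). Setting node B to ground and injecting 1 A at node A, the 3-node admittance system at A, C, D solves to V_A = Z_AB = 57.7 + j166.7 Ω = 176.4∠70.9° Ω.
Step 4 — Source phasor: V = 45.5∠-60.0° V = 22.75 - j39.4 V.
Step 5 — Current: I = V / Z = -0.1689 - j0.1949 A = 0.2579∠-130.9° A.
Step 6 — Complex power: S = V·I* = 3.838 + j11.09 VA.
Step 7 — Real power: P = Re(S) = 3.838 W.
Step 8 — Reactive power: Q = Im(S) = 11.09 VAR.
Step 9 — Apparent power: |S| = 11.74 VA.
Step 10 — Power factor: PF = P/|S| = 0.3271 (lagging).

(a) P = 3.838 W  (b) Q = 11.09 VAR  (c) S = 11.74 VA  (d) PF = 0.3271 (lagging)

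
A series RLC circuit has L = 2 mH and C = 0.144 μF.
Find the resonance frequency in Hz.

Step 1 — Resonance condition Im(Z)=0 gives ω₀ = 1/√(LC).
Step 2 — ω₀ = 1/√(0.002·1.44e-07) = 5.893e+04 rad/s.
Step 3 — f₀ = ω₀/(2π) = 9378 Hz.

f₀ = 9378 Hz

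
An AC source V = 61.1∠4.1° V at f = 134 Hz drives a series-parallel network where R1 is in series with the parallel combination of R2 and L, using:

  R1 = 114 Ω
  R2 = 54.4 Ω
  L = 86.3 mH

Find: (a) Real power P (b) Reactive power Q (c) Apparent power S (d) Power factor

Step 1 — Angular frequency: ω = 2π·f = 2π·134 = 841.9 rad/s.
Step 2 — Component impedances:
  R1: Z = R = 114 Ω
  R2: Z = R = 54.4 Ω
  L: Z = jωL = j·841.9·0.0863 = 0 + j72.66 Ω
Step 3 — Parallel branch: R2 || L = 1/(1/R2 + 1/L) = 34.86 + j26.1 Ω.
Step 4 — Series with R1: Z_total = R1 + (R2 || L) = 148.9 + j26.1 Ω = 151.1∠9.9° Ω.
Step 5 — Source phasor: V = 61.1∠4.1° V = 60.94 + j4.368 V.
Step 6 — Current: I = V / Z = 0.4022 - j0.04117 A = 0.4043∠-5.8° A.
Step 7 — Complex power: S = V·I* = 24.33 + j4.266 VA.
Step 8 — Real power: P = Re(S) = 24.33 W.
Step 9 — Reactive power: Q = Im(S) = 4.266 VAR.
Step 10 — Apparent power: |S| = 24.7 VA.
Step 11 — Power factor: PF = P/|S| = 0.985 (lagging).

(a) P = 24.33 W  (b) Q = 4.266 VAR  (c) S = 24.7 VA  (d) PF = 0.985 (lagging)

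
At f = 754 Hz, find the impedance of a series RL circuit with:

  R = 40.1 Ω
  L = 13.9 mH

Step 1 — Angular frequency: ω = 2π·f = 2π·754 = 4738 rad/s.
Step 2 — Component impedances:
  R: Z = R = 40.1 Ω
  L: Z = jωL = j·4738·0.0139 = 0 + j65.85 Ω
Step 3 — Series combination: Z_total = R + L = 40.1 + j65.85 Ω = 77.1∠58.7° Ω.

Z = 40.1 + j65.85 Ω = 77.1∠58.7° Ω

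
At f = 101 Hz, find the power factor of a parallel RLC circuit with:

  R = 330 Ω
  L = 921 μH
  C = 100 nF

Step 1 — Angular frequency: ω = 2π·f = 2π·101 = 634.6 rad/s.
Step 2 — Component impedances:
  R: Z = R = 330 Ω
  L: Z = jωL = j·634.6·0.000921 = 0 + j0.5845 Ω
  C: Z = 1/(jωC) = -j/(ω·C) = 0 - j1.576e+04 Ω
Step 3 — Parallel combination: 1/Z_total = 1/R + 1/L + 1/C; Z_total = 0.001035 + j0.5845 Ω = 0.5845∠89.9° Ω.
Step 4 — Power factor: PF = cos(φ) = Re(Z)/|Z| = 0.001035/0.5845 = 0.001771.
Step 5 — Type: Im(Z) = 0.5845 ⇒ lagging (phase φ = 89.9°).

PF = 0.001771 (lagging, φ = 89.9°)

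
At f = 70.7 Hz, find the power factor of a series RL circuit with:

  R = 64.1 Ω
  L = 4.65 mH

Step 1 — Angular frequency: ω = 2π·f = 2π·70.7 = 444.2 rad/s.
Step 2 — Component impedances:
  R: Z = R = 64.1 Ω
  L: Z = jωL = j·444.2·0.00465 = 0 + j2.066 Ω
Step 3 — Series combination: Z_total = R + L = 64.1 + j2.066 Ω = 64.13∠1.8° Ω.
Step 4 — Power factor: PF = cos(φ) = Re(Z)/|Z| = 64.1/64.13 = 0.9995.
Step 5 — Type: Im(Z) = 2.066 ⇒ lagging (phase φ = 1.8°).

PF = 0.9995 (lagging, φ = 1.8°)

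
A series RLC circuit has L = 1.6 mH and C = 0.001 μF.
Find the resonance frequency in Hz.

Step 1 — Resonance condition Im(Z)=0 gives ω₀ = 1/√(LC).
Step 2 — ω₀ = 1/√(0.0016·1e-09) = 7.906e+05 rad/s.
Step 3 — f₀ = ω₀/(2π) = 1.258e+05 Hz.

f₀ = 1.258e+05 Hz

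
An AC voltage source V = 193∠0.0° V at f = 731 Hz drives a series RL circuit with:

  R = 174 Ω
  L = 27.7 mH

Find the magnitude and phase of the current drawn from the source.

Step 1 — Angular frequency: ω = 2π·f = 2π·731 = 4593 rad/s.
Step 2 — Component impedances:
  R: Z = R = 174 Ω
  L: Z = jωL = j·4593·0.0277 = 0 + j127.2 Ω
Step 3 — Series combination: Z_total = R + L = 174 + j127.2 Ω = 215.6∠36.2° Ω.
Step 4 — Source phasor: V = 193∠0.0° V = 193 V.
Step 5 — Ohm's law: I = V / Z_total = (193) / (174 + j127.2) = 0.7228 - j0.5285 A.
Step 6 — Convert to polar: |I| = 0.8954 A, ∠I = -36.2°.

I = 0.8954∠-36.2° A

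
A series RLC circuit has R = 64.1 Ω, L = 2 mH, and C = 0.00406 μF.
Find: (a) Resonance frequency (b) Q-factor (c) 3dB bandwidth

Step 1 — Resonance: ω₀ = 1/√(LC) = 1/√(0.002·4.06e-09) = 3.509e+05 rad/s.
Step 2 — f₀ = ω₀/(2π) = 5.585e+04 Hz.
Step 3 — Series Q: Q = ω₀L/R = 3.509e+05·0.002/64.1 = 10.95.
Step 4 — Bandwidth: Δω = ω₀/Q = 3.205e+04 rad/s; BW = Δω/(2π) = 5101 Hz.

(a) f₀ = 5.585e+04 Hz  (b) Q = 10.95  (c) BW = 5101 Hz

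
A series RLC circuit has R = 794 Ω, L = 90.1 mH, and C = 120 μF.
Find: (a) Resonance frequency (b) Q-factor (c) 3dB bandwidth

Step 1 — Resonance: ω₀ = 1/√(LC) = 1/√(0.0901·0.00012) = 304.1 rad/s.
Step 2 — f₀ = ω₀/(2π) = 48.4 Hz.
Step 3 — Series Q: Q = ω₀L/R = 304.1·0.0901/794 = 0.03451.
Step 4 — Bandwidth: Δω = ω₀/Q = 8812 rad/s; BW = Δω/(2π) = 1403 Hz.

(a) f₀ = 48.4 Hz  (b) Q = 0.03451  (c) BW = 1403 Hz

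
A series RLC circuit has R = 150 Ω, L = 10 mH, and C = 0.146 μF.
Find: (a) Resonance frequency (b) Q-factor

Step 1 — Resonance condition Im(Z)=0 gives ω₀ = 1/√(LC).
Step 2 — ω₀ = 1/√(0.01·1.46e-07) = 2.617e+04 rad/s.
Step 3 — f₀ = ω₀/(2π) = 4165 Hz.
Step 4 — Series Q: Q = ω₀L/R = 2.617e+04·0.01/150 = 1.745.

(a) f₀ = 4165 Hz  (b) Q = 1.745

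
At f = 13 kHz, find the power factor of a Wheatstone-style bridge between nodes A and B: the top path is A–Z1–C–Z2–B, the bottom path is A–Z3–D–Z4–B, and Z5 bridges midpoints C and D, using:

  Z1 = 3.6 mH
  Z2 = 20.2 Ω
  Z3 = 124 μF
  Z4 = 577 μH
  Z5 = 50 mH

Step 1 — Angular frequency: ω = 2π·f = 2π·1.3e+04 = 8.168e+04 rad/s.
Step 2 — Component impedances:
  Z1: Z = jωL = j·8.168e+04·0.0036 = 0 + j294.1 Ω
  Z2: Z = R = 20.2 Ω
  Z3: Z = 1/(jωC) = -j/(ω·C) = 0 - j0.09873 Ω
  Z4: Z = jωL = j·8.168e+04·0.000577 = 0 + j47.13 Ω
  Z5: Z = jωL = j·8.168e+04·0.05 = 0 + j4084 Ω
Step 3 — Bridge requires nodal analysis (the Z5 bridge couples midpoints C and D, so the two paths cannot be reduced to a simple series/parallel combination). Setting node B to ground and injecting 1 A at node A, the 3-node admittance system at A, C, D solves to V_A = Z_AB = 0.4311 + j40.17 Ω = 40.18∠89.4° Ω.
Step 4 — Power factor: PF = cos(φ) = Re(Z)/|Z| = 0.4311/40.18 = 0.01073.
Step 5 — Type: Im(Z) = 40.17 ⇒ lagging (phase φ = 89.4°).

PF = 0.01073 (lagging, φ = 89.4°)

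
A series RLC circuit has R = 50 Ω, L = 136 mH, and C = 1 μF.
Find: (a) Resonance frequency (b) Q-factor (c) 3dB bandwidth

Step 1 — Resonance condition Im(Z)=0 gives ω₀ = 1/√(LC).
Step 2 — ω₀ = 1/√(0.136·1e-06) = 2712 rad/s.
Step 3 — f₀ = ω₀/(2π) = 431.6 Hz.
Step 4 — Series Q: Q = ω₀L/R = 2712·0.136/50 = 7.376.
Step 5 — 3dB bandwidth: Δω = ω₀/Q = 367.6 rad/s; BW = Δω/(2π) = 58.51 Hz.

(a) f₀ = 431.6 Hz  (b) Q = 7.376  (c) BW = 58.51 Hz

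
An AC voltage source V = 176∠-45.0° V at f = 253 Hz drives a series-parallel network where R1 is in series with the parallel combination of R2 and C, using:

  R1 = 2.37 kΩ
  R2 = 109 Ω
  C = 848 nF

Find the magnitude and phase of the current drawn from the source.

Step 1 — Angular frequency: ω = 2π·f = 2π·253 = 1590 rad/s.
Step 2 — Component impedances:
  R1: Z = R = 2370 Ω
  R2: Z = R = 109 Ω
  C: Z = 1/(jωC) = -j/(ω·C) = 0 - j741.8 Ω
Step 3 — Parallel branch: R2 || C = 1/(1/R2 + 1/C) = 106.7 - j15.68 Ω.
Step 4 — Series with R1: Z_total = R1 + (R2 || C) = 2477 - j15.68 Ω = 2477∠-0.4° Ω.
Step 5 — Source phasor: V = 176∠-45.0° V = 124.5 - j124.5 V.
Step 6 — Ohm's law: I = V / Z_total = (124.5 - j124.5) / (2477 - j15.68) = 0.05056 - j0.04993 A.
Step 7 — Convert to polar: |I| = 0.07106 A, ∠I = -44.6°.

I = 0.07106∠-44.6° A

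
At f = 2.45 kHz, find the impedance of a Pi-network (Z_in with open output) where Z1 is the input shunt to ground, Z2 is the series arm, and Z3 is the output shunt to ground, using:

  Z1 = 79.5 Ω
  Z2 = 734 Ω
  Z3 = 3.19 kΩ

Step 1 — Angular frequency: ω = 2π·f = 2π·2450 = 1.539e+04 rad/s.
Step 2 — Component impedances:
  Z1: Z = R = 79.5 Ω
  Z2: Z = R = 734 Ω
  Z3: Z = R = 3190 Ω
Step 3 — With open output, the series arm Z2 and the output shunt Z3 appear in series to ground: Z2 + Z3 = 3924 Ω.
Step 4 — Parallel with input shunt Z1: Z_in = Z1 || (Z2 + Z3) = 77.92 Ω = 77.92∠0.0° Ω.

Z = 77.92 Ω = 77.92∠0.0° Ω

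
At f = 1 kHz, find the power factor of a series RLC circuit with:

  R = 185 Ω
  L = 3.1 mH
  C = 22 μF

Step 1 — Angular frequency: ω = 2π·f = 2π·1000 = 6283 rad/s.
Step 2 — Component impedances:
  R: Z = R = 185 Ω
  L: Z = jωL = j·6283·0.0031 = 0 + j19.48 Ω
  C: Z = 1/(jωC) = -j/(ω·C) = 0 - j7.234 Ω
Step 3 — Series combination: Z_total = R + L + C = 185 + j12.24 Ω = 185.4∠3.8° Ω.
Step 4 — Power factor: PF = cos(φ) = Re(Z)/|Z| = 185/185.4 = 0.9978.
Step 5 — Type: Im(Z) = 12.24 ⇒ lagging (phase φ = 3.8°).

PF = 0.9978 (lagging, φ = 3.8°)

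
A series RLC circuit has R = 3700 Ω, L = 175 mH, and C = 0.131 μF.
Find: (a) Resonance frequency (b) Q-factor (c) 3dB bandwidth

Step 1 — Resonance: ω₀ = 1/√(LC) = 1/√(0.175·1.31e-07) = 6605 rad/s.
Step 2 — f₀ = ω₀/(2π) = 1051 Hz.
Step 3 — Series Q: Q = ω₀L/R = 6605·0.175/3700 = 0.3124.
Step 4 — Bandwidth: Δω = ω₀/Q = 2.114e+04 rad/s; BW = Δω/(2π) = 3365 Hz.

(a) f₀ = 1051 Hz  (b) Q = 0.3124  (c) BW = 3365 Hz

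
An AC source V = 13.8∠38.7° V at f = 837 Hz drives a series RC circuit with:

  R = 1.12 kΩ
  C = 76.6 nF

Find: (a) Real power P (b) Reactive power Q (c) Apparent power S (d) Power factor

Step 1 — Angular frequency: ω = 2π·f = 2π·837 = 5259 rad/s.
Step 2 — Component impedances:
  R: Z = R = 1120 Ω
  C: Z = 1/(jωC) = -j/(ω·C) = 0 - j2482 Ω
Step 3 — Series combination: Z_total = R + C = 1120 - j2482 Ω = 2723∠-65.7° Ω.
Step 4 — Source phasor: V = 13.8∠38.7° V = 10.77 + j8.628 V.
Step 5 — Current: I = V / Z = -0.001262 + j0.004908 A = 0.005067∠104.4° A.
Step 6 — Complex power: S = V·I* = 0.02876 - j0.06374 VA.
Step 7 — Real power: P = Re(S) = 0.02876 W.
Step 8 — Reactive power: Q = Im(S) = -0.06374 VAR.
Step 9 — Apparent power: |S| = 0.06993 VA.
Step 10 — Power factor: PF = P/|S| = 0.4113 (leading).

(a) P = 0.02876 W  (b) Q = -0.06374 VAR  (c) S = 0.06993 VA  (d) PF = 0.4113 (leading)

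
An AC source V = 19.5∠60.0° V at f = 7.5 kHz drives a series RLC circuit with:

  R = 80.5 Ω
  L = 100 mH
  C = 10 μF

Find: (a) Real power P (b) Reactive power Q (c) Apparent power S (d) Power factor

Step 1 — Angular frequency: ω = 2π·f = 2π·7500 = 4.712e+04 rad/s.
Step 2 — Component impedances:
  R: Z = R = 80.5 Ω
  L: Z = jωL = j·4.712e+04·0.1 = 0 + j4712 Ω
  C: Z = 1/(jωC) = -j/(ω·C) = 0 - j2.122 Ω
Step 3 — Series combination: Z_total = R + L + C = 80.5 + j4710 Ω = 4711∠89.0° Ω.
Step 4 — Source phasor: V = 19.5∠60.0° V = 9.75 + j16.89 V.
Step 5 — Current: I = V / Z = 0.00362 - j0.002008 A = 0.004139∠-29.0° A.
Step 6 — Complex power: S = V·I* = 0.001379 + j0.0807 VA.
Step 7 — Real power: P = Re(S) = 0.001379 W.
Step 8 — Reactive power: Q = Im(S) = 0.0807 VAR.
Step 9 — Apparent power: |S| = 0.08072 VA.
Step 10 — Power factor: PF = P/|S| = 0.01709 (lagging).

(a) P = 0.001379 W  (b) Q = 0.0807 VAR  (c) S = 0.08072 VA  (d) PF = 0.01709 (lagging)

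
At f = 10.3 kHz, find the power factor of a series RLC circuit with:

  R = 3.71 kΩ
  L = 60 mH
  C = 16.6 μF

Step 1 — Angular frequency: ω = 2π·f = 2π·1.03e+04 = 6.472e+04 rad/s.
Step 2 — Component impedances:
  R: Z = R = 3710 Ω
  L: Z = jωL = j·6.472e+04·0.06 = 0 + j3883 Ω
  C: Z = 1/(jωC) = -j/(ω·C) = 0 - j0.9308 Ω
Step 3 — Series combination: Z_total = R + L + C = 3710 + j3882 Ω = 5370∠46.3° Ω.
Step 4 — Power factor: PF = cos(φ) = Re(Z)/|Z| = 3710/5370 = 0.6909.
Step 5 — Type: Im(Z) = 3882 ⇒ lagging (phase φ = 46.3°).

PF = 0.6909 (lagging, φ = 46.3°)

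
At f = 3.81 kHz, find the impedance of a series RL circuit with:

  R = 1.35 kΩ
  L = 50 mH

Step 1 — Angular frequency: ω = 2π·f = 2π·3810 = 2.394e+04 rad/s.
Step 2 — Component impedances:
  R: Z = R = 1350 Ω
  L: Z = jωL = j·2.394e+04·0.05 = 0 + j1197 Ω
Step 3 — Series combination: Z_total = R + L = 1350 + j1197 Ω = 1804∠41.6° Ω.

Z = 1350 + j1197 Ω = 1804∠41.6° Ω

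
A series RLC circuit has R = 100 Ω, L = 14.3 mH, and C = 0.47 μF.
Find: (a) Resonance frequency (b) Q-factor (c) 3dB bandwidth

Step 1 — Resonance: ω₀ = 1/√(LC) = 1/√(0.0143·4.7e-07) = 1.22e+04 rad/s.
Step 2 — f₀ = ω₀/(2π) = 1941 Hz.
Step 3 — Series Q: Q = ω₀L/R = 1.22e+04·0.0143/100 = 1.744.
Step 4 — Bandwidth: Δω = ω₀/Q = 6993 rad/s; BW = Δω/(2π) = 1113 Hz.

(a) f₀ = 1941 Hz  (b) Q = 1.744  (c) BW = 1113 Hz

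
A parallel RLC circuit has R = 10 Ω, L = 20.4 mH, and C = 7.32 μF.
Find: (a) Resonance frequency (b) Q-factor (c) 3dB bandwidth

Step 1 — Resonance: ω₀ = 1/√(LC) = 1/√(0.0204·7.32e-06) = 2588 rad/s.
Step 2 — f₀ = ω₀/(2π) = 411.9 Hz.
Step 3 — Parallel Q: Q = R/(ω₀L) = 10/(2588·0.0204) = 0.1894.
Step 4 — Bandwidth: Δω = ω₀/Q = 1.366e+04 rad/s; BW = Δω/(2π) = 2174 Hz.

(a) f₀ = 411.9 Hz  (b) Q = 0.1894  (c) BW = 2174 Hz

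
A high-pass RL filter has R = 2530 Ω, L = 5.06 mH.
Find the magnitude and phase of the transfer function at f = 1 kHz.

Step 1 — Angular frequency: ω = 2π·1000 = 6283 rad/s.
Step 2 — Transfer function: H(jω) = jωL/(R + jωL).
Step 3 — Numerator jωL = j·31.79; denominator R + jωL = 2530 + j31.79.
Step 4 — H = 0.0001579 + j0.01256.
Step 5 — Magnitude: |H| = 0.01257 (-38.0 dB); phase: φ = 89.3°.

|H| = 0.01257 (-38.0 dB), φ = 89.3°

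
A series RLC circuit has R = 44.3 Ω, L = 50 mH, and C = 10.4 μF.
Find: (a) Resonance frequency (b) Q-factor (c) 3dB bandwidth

Step 1 — Resonance: ω₀ = 1/√(LC) = 1/√(0.05·1.04e-05) = 1387 rad/s.
Step 2 — f₀ = ω₀/(2π) = 220.7 Hz.
Step 3 — Series Q: Q = ω₀L/R = 1387·0.05/44.3 = 1.565.
Step 4 — Bandwidth: Δω = ω₀/Q = 886 rad/s; BW = Δω/(2π) = 141 Hz.

(a) f₀ = 220.7 Hz  (b) Q = 1.565  (c) BW = 141 Hz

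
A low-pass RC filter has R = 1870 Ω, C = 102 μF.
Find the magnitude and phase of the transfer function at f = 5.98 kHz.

Step 1 — Angular frequency: ω = 2π·5980 = 3.757e+04 rad/s.
Step 2 — Transfer function: H(jω) = 1/(1 + jωRC).
Step 3 — Denominator: 1 + jωRC = 1 + j·3.757e+04·1870·0.000102 = 1 + j7167.
Step 4 — H = 1.947e-08 - j0.0001395.
Step 5 — Magnitude: |H| = 0.0001395 (-77.1 dB); phase: φ = -90.0°.

|H| = 0.0001395 (-77.1 dB), φ = -90.0°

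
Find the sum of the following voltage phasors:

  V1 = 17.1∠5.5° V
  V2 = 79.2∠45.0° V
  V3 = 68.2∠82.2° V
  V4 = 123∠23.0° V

Step 1 — Convert each phasor to rectangular form:
  V1 = 17.1·(cos(5.5°) + j·sin(5.5°)) = 17.02 + j1.639 V
  V2 = 79.2·(cos(45.0°) + j·sin(45.0°)) = 56 + j56 V
  V3 = 68.2·(cos(82.2°) + j·sin(82.2°)) = 9.256 + j67.57 V
  V4 = 123·(cos(23.0°) + j·sin(23.0°)) = 113.2 + j48.06 V
Step 2 — Sum components: V_total = 195.5 + j173.3 V.
Step 3 — Convert to polar: |V_total| = 261.2 V, ∠V_total = 41.6°.

V_total = 261.2∠41.6° V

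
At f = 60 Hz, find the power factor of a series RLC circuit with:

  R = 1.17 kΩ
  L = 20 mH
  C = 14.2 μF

Step 1 — Angular frequency: ω = 2π·f = 2π·60 = 377 rad/s.
Step 2 — Component impedances:
  R: Z = R = 1170 Ω
  L: Z = jωL = j·377·0.02 = 0 + j7.54 Ω
  C: Z = 1/(jωC) = -j/(ω·C) = 0 - j186.8 Ω
Step 3 — Series combination: Z_total = R + L + C = 1170 - j179.3 Ω = 1184∠-8.7° Ω.
Step 4 — Power factor: PF = cos(φ) = Re(Z)/|Z| = 1170/1183.65 = 0.9885.
Step 5 — Type: Im(Z) = -179.3 ⇒ leading (phase φ = -8.7°).

PF = 0.9885 (leading, φ = -8.7°)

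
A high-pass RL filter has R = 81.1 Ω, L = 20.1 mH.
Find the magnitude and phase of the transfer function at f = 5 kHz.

Step 1 — Angular frequency: ω = 2π·5000 = 3.142e+04 rad/s.
Step 2 — Transfer function: H(jω) = jωL/(R + jωL).
Step 3 — Numerator jωL = j·631.5; denominator R + jωL = 81.1 + j631.5.
Step 4 — H = 0.9838 + j0.1263.
Step 5 — Magnitude: |H| = 0.9919 (-0.1 dB); phase: φ = 7.3°.

|H| = 0.9919 (-0.1 dB), φ = 7.3°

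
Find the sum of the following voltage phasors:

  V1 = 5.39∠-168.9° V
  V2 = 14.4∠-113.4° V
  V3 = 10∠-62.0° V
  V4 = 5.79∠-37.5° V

Step 1 — Convert each phasor to rectangular form:
  V1 = 5.39·(cos(-168.9°) + j·sin(-168.9°)) = -5.289 - j1.038 V
  V2 = 14.4·(cos(-113.4°) + j·sin(-113.4°)) = -5.719 - j13.22 V
  V3 = 10·(cos(-62.0°) + j·sin(-62.0°)) = 4.695 - j8.829 V
  V4 = 5.79·(cos(-37.5°) + j·sin(-37.5°)) = 4.594 - j3.525 V
Step 2 — Sum components: V_total = -1.72 - j26.61 V.
Step 3 — Convert to polar: |V_total| = 26.66 V, ∠V_total = -93.7°.

V_total = 26.66∠-93.7° V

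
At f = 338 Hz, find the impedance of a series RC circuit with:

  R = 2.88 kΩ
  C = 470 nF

Step 1 — Angular frequency: ω = 2π·f = 2π·338 = 2124 rad/s.
Step 2 — Component impedances:
  R: Z = R = 2880 Ω
  C: Z = 1/(jωC) = -j/(ω·C) = 0 - j1002 Ω
Step 3 — Series combination: Z_total = R + C = 2880 - j1002 Ω = 3049∠-19.2° Ω.

Z = 2880 - j1002 Ω = 3049∠-19.2° Ω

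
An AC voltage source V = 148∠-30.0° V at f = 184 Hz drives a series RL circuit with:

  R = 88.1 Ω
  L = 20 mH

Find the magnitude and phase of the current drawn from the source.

Step 1 — Angular frequency: ω = 2π·f = 2π·184 = 1156 rad/s.
Step 2 — Component impedances:
  R: Z = R = 88.1 Ω
  L: Z = jωL = j·1156·0.02 = 0 + j23.12 Ω
Step 3 — Series combination: Z_total = R + L = 88.1 + j23.12 Ω = 91.08∠14.7° Ω.
Step 4 — Source phasor: V = 148∠-30.0° V = 128.2 - j74 V.
Step 5 — Ohm's law: I = V / Z_total = (128.2 - j74) / (88.1 + j23.12) = 1.155 - j1.143 A.
Step 6 — Convert to polar: |I| = 1.625 A, ∠I = -44.7°.

I = 1.625∠-44.7° A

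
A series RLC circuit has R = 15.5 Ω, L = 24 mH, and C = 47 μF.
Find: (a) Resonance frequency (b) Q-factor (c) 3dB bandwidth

Step 1 — Resonance condition Im(Z)=0 gives ω₀ = 1/√(LC).
Step 2 — ω₀ = 1/√(0.024·4.7e-05) = 941.6 rad/s.
Step 3 — f₀ = ω₀/(2π) = 149.9 Hz.
Step 4 — Series Q: Q = ω₀L/R = 941.6·0.024/15.5 = 1.458.
Step 5 — 3dB bandwidth: Δω = ω₀/Q = 645.8 rad/s; BW = Δω/(2π) = 102.8 Hz.

(a) f₀ = 149.9 Hz  (b) Q = 1.458  (c) BW = 102.8 Hz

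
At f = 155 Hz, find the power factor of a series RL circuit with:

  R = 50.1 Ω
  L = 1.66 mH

Step 1 — Angular frequency: ω = 2π·f = 2π·155 = 973.9 rad/s.
Step 2 — Component impedances:
  R: Z = R = 50.1 Ω
  L: Z = jωL = j·973.9·0.00166 = 0 + j1.617 Ω
Step 3 — Series combination: Z_total = R + L = 50.1 + j1.617 Ω = 50.13∠1.8° Ω.
Step 4 — Power factor: PF = cos(φ) = Re(Z)/|Z| = 50.1/50.126 = 0.9995.
Step 5 — Type: Im(Z) = 1.617 ⇒ lagging (phase φ = 1.8°).

PF = 0.9995 (lagging, φ = 1.8°)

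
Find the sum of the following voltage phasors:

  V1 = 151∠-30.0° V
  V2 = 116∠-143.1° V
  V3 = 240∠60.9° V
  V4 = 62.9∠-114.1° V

Step 1 — Convert each phasor to rectangular form:
  V1 = 151·(cos(-30.0°) + j·sin(-30.0°)) = 130.8 - j75.5 V
  V2 = 116·(cos(-143.1°) + j·sin(-143.1°)) = -92.76 - j69.65 V
  V3 = 240·(cos(60.9°) + j·sin(60.9°)) = 116.7 + j209.7 V
  V4 = 62.9·(cos(-114.1°) + j·sin(-114.1°)) = -25.68 - j57.42 V
Step 2 — Sum components: V_total = 129 + j7.139 V.
Step 3 — Convert to polar: |V_total| = 129.2 V, ∠V_total = 3.2°.

V_total = 129.2∠3.2° V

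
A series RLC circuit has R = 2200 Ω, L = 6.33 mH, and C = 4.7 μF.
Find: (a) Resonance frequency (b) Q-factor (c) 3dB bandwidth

Step 1 — Resonance: ω₀ = 1/√(LC) = 1/√(0.00633·4.7e-06) = 5798 rad/s.
Step 2 — f₀ = ω₀/(2π) = 922.7 Hz.
Step 3 — Series Q: Q = ω₀L/R = 5798·0.00633/2200 = 0.01668.
Step 4 — Bandwidth: Δω = ω₀/Q = 3.476e+05 rad/s; BW = Δω/(2π) = 5.531e+04 Hz.

(a) f₀ = 922.7 Hz  (b) Q = 0.01668  (c) BW = 5.531e+04 Hz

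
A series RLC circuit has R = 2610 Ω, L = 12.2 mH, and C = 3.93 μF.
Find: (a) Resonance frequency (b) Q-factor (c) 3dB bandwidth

Step 1 — Resonance: ω₀ = 1/√(LC) = 1/√(0.0122·3.93e-06) = 4567 rad/s.
Step 2 — f₀ = ω₀/(2π) = 726.8 Hz.
Step 3 — Series Q: Q = ω₀L/R = 4567·0.0122/2610 = 0.02135.
Step 4 — Bandwidth: Δω = ω₀/Q = 2.139e+05 rad/s; BW = Δω/(2π) = 3.405e+04 Hz.

(a) f₀ = 726.8 Hz  (b) Q = 0.02135  (c) BW = 3.405e+04 Hz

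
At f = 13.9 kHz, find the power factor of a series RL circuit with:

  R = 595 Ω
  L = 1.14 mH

Step 1 — Angular frequency: ω = 2π·f = 2π·1.39e+04 = 8.734e+04 rad/s.
Step 2 — Component impedances:
  R: Z = R = 595 Ω
  L: Z = jωL = j·8.734e+04·0.00114 = 0 + j99.56 Ω
Step 3 — Series combination: Z_total = R + L = 595 + j99.56 Ω = 603.3∠9.5° Ω.
Step 4 — Power factor: PF = cos(φ) = Re(Z)/|Z| = 595/603.27 = 0.9863.
Step 5 — Type: Im(Z) = 99.56 ⇒ lagging (phase φ = 9.5°).

PF = 0.9863 (lagging, φ = 9.5°)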